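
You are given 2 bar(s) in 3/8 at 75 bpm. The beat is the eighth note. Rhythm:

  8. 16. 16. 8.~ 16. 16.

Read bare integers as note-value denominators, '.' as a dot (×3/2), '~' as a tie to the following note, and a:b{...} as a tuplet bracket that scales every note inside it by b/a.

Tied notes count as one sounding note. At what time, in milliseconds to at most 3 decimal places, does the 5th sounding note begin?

1. 0.0ms @ 0 + 1200.0ms (3/2)
2. 1200.0ms @ 3/2 + 600.0ms (3/4)
3. 1800.0ms @ 9/4 + 600.0ms (3/4)
4. 2400.0ms @ 3 + 1800.0ms (9/4)
5. 4200.0ms @ 21/4 + 600.0ms (3/4)

note 5 onset = 21/4b = 4200.0ms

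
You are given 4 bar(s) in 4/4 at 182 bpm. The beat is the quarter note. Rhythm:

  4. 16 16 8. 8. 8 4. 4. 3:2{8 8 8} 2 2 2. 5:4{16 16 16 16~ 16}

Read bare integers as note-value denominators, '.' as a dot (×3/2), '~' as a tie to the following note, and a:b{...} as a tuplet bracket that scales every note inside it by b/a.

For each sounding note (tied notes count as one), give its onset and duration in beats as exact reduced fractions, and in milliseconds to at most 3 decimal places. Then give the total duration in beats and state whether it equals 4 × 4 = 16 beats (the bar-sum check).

1) 0.0ms=0b +494.505ms=3/2b
2) 494.505ms=3/2b +82.418ms=1/4b
3) 576.923ms=7/4b +82.418ms=1/4b
4) 659.341ms=2b +247.253ms=3/4b
5) 906.593ms=11/4b +247.253ms=3/4b
6) 1153.846ms=7/2b +164.835ms=1/2b
7) 1318.681ms=4b +494.505ms=3/2b
8) 1813.187ms=11/2b +494.505ms=3/2b
9) 2307.692ms=7b +109.89ms=1/3b
10) 2417.582ms=22/3b +109.89ms=1/3b
11) 2527.473ms=23/3b +109.89ms=1/3b
12) 2637.363ms=8b +659.341ms=2b
13) 3296.703ms=10b +659.341ms=2b
14) 3956.044ms=12b +989.011ms=3b
15) 4945.055ms=15b +65.934ms=1/5b
16) 5010.989ms=76/5b +65.934ms=1/5b
17) 5076.923ms=77/5b +65.934ms=1/5b
18) 5142.857ms=78/5b +131.868ms=2/5b
Σ=16b of 16 (182bpm 4/4) — PASS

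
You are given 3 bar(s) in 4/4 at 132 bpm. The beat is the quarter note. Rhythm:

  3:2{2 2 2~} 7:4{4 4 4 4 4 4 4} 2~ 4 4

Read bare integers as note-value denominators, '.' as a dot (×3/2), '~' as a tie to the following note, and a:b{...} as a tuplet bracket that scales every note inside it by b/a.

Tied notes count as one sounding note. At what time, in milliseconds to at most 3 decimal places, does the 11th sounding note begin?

note 11 onset = 11b = 5000.0ms

1. 0.0ms @ 0 + 606.061ms (4/3)
2. 606.061ms @ 4/3 + 606.061ms (4/3)
3. 1212.121ms @ 8/3 + 865.801ms (40/21)
4. 2077.922ms @ 32/7 + 259.74ms (4/7)
5. 2337.662ms @ 36/7 + 259.74ms (4/7)
6. 2597.403ms @ 40/7 + 259.74ms (4/7)
7. 2857.143ms @ 44/7 + 259.74ms (4/7)
8. 3116.883ms @ 48/7 + 259.74ms (4/7)
9. 3376.623ms @ 52/7 + 259.74ms (4/7)
10. 3636.364ms @ 8 + 1363.636ms (3)
11. 5000.0ms @ 11 + 454.545ms (1)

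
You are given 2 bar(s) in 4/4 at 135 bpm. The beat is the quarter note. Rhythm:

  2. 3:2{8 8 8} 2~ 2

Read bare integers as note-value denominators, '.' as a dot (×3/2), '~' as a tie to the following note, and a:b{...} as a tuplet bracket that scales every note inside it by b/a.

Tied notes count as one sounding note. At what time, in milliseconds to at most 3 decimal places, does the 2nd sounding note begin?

1. 0.0ms @ 0 + 1333.333ms (3)
2. 1333.333ms @ 3 + 148.148ms (1/3)
3. 1481.481ms @ 10/3 + 148.148ms (1/3)
4. 1629.63ms @ 11/3 + 148.148ms (1/3)
5. 1777.778ms @ 4 + 1777.778ms (4)

note 2 onset = 3b = 1333.333ms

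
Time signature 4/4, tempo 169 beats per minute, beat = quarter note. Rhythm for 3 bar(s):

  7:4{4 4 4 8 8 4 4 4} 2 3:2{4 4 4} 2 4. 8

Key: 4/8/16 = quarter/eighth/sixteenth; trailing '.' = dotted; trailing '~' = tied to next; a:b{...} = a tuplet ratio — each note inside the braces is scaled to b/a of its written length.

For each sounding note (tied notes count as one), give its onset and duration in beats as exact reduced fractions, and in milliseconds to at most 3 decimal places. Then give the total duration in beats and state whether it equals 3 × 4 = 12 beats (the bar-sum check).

1) 0.0ms=0b +202.874ms=4/7b
2) 202.874ms=4/7b +202.874ms=4/7b
3) 405.748ms=8/7b +202.874ms=4/7b
4) 608.622ms=12/7b +101.437ms=2/7b
5) 710.059ms=2b +101.437ms=2/7b
6) 811.496ms=16/7b +202.874ms=4/7b
7) 1014.37ms=20/7b +202.874ms=4/7b
8) 1217.244ms=24/7b +202.874ms=4/7b
9) 1420.118ms=4b +710.059ms=2b
10) 2130.178ms=6b +236.686ms=2/3b
11) 2366.864ms=20/3b +236.686ms=2/3b
12) 2603.55ms=22/3b +236.686ms=2/3b
13) 2840.237ms=8b +710.059ms=2b
14) 3550.296ms=10b +532.544ms=3/2b
15) 4082.84ms=23/2b +177.515ms=1/2b
Σ=12b of 12 (169bpm 4/4) — PASS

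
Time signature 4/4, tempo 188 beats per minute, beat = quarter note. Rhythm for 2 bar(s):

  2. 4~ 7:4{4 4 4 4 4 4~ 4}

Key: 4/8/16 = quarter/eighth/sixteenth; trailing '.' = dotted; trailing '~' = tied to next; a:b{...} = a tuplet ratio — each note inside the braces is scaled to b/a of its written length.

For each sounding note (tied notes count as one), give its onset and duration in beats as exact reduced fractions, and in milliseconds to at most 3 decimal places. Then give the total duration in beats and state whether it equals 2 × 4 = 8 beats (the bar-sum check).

1) 0.0ms=0b +957.447ms=3b
2) 957.447ms=3b +501.52ms=11/7b
3) 1458.967ms=32/7b +182.371ms=4/7b
4) 1641.337ms=36/7b +182.371ms=4/7b
5) 1823.708ms=40/7b +182.371ms=4/7b
6) 2006.079ms=44/7b +182.371ms=4/7b
7) 2188.45ms=48/7b +364.742ms=8/7b
Σ=8b of 8 (188bpm 4/4) — PASS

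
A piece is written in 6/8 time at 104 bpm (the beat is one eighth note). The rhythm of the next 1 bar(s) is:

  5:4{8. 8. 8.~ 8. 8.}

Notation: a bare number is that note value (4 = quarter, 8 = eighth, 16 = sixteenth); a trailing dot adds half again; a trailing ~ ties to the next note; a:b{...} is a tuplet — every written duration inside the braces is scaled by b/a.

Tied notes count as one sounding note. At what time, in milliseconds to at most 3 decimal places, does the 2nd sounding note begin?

1. 0.0ms @ 0 + 692.308ms (6/5)
2. 692.308ms @ 6/5 + 692.308ms (6/5)
3. 1384.615ms @ 12/5 + 1384.615ms (12/5)
4. 2769.231ms @ 24/5 + 692.308ms (6/5)

note 2 onset = 6/5b = 692.308ms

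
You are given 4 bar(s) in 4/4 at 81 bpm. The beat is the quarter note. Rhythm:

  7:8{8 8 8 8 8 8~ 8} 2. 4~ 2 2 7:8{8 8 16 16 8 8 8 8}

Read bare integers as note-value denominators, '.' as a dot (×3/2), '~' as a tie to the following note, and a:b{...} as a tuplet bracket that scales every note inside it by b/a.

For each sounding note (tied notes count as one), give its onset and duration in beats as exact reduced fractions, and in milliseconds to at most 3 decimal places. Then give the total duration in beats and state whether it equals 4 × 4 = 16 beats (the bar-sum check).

1) 0.0ms=0b +423.28ms=4/7b
2) 423.28ms=4/7b +423.28ms=4/7b
3) 846.561ms=8/7b +423.28ms=4/7b
4) 1269.841ms=12/7b +423.28ms=4/7b
5) 1693.122ms=16/7b +423.28ms=4/7b
6) 2116.402ms=20/7b +846.561ms=8/7b
7) 2962.963ms=4b +2222.222ms=3b
8) 5185.185ms=7b +2222.222ms=3b
9) 7407.407ms=10b +1481.481ms=2b
10) 8888.889ms=12b +423.28ms=4/7b
11) 9312.169ms=88/7b +423.28ms=4/7b
12) 9735.45ms=92/7b +211.64ms=2/7b
13) 9947.09ms=94/7b +211.64ms=2/7b
14) 10158.73ms=96/7b +423.28ms=4/7b
15) 10582.011ms=100/7b +423.28ms=4/7b
16) 11005.291ms=104/7b +423.28ms=4/7b
17) 11428.571ms=108/7b +423.28ms=4/7b
Σ=16b of 16 (81bpm 4/4) — PASS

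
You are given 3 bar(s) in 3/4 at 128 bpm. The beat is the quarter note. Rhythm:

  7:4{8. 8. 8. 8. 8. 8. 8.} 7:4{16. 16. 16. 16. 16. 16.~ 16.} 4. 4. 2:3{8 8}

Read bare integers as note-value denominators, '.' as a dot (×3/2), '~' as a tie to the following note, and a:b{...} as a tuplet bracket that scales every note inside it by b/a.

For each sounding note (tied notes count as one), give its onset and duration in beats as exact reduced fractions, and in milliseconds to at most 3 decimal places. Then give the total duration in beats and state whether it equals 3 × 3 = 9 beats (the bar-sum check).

1) 0.0ms=0b +200.893ms=3/7b
2) 200.893ms=3/7b +200.893ms=3/7b
3) 401.786ms=6/7b +200.893ms=3/7b
4) 602.679ms=9/7b +200.893ms=3/7b
5) 803.571ms=12/7b +200.893ms=3/7b
6) 1004.464ms=15/7b +200.893ms=3/7b
7) 1205.357ms=18/7b +200.893ms=3/7b
8) 1406.25ms=3b +100.446ms=3/14b
9) 1506.696ms=45/14b +100.446ms=3/14b
10) 1607.143ms=24/7b +100.446ms=3/14b
11) 1707.589ms=51/14b +100.446ms=3/14b
12) 1808.036ms=27/7b +100.446ms=3/14b
13) 1908.482ms=57/14b +200.893ms=3/7b
14) 2109.375ms=9/2b +703.125ms=3/2b
15) 2812.5ms=6b +703.125ms=3/2b
16) 3515.625ms=15/2b +351.562ms=3/4b
17) 3867.188ms=33/4b +351.562ms=3/4b
Σ=9b of 9 (128bpm 3/4) — PASS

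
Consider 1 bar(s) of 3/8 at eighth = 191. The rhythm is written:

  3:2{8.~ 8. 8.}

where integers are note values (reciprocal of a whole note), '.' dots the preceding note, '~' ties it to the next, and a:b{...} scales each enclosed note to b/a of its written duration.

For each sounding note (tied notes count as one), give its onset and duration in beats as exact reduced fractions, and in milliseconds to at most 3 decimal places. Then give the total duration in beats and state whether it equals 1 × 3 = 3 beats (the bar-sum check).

1) 0.0ms=0b +628.272ms=2b
2) 628.272ms=2b +314.136ms=1b
Σ=3b of 3 (191bpm 3/8) — PASS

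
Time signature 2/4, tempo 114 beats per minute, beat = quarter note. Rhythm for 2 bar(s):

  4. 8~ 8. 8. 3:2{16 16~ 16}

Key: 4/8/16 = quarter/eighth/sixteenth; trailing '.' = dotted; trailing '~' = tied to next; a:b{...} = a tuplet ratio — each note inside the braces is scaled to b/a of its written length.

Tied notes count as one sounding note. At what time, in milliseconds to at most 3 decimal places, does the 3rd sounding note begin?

1. 0.0ms @ 0 + 789.474ms (3/2)
2. 789.474ms @ 3/2 + 657.895ms (5/4)
3. 1447.368ms @ 11/4 + 394.737ms (3/4)
4. 1842.105ms @ 7/2 + 87.719ms (1/6)
5. 1929.825ms @ 11/3 + 175.439ms (1/3)

note 3 onset = 11/4b = 1447.368ms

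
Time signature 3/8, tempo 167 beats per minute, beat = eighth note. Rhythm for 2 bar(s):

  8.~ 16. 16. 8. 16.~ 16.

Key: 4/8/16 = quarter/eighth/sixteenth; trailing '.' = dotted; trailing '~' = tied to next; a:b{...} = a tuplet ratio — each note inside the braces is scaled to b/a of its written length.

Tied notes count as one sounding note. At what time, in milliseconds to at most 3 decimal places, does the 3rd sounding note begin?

note 3 onset = 3b = 1077.844ms

1. 0.0ms @ 0 + 808.383ms (9/4)
2. 808.383ms @ 9/4 + 269.461ms (3/4)
3. 1077.844ms @ 3 + 538.922ms (3/2)
4. 1616.766ms @ 9/2 + 538.922ms (3/2)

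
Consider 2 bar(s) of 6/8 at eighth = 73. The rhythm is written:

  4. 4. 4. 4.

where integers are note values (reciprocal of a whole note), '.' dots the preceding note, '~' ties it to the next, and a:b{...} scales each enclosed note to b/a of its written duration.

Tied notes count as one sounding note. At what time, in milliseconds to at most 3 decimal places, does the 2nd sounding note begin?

note 2 onset = 3b = 2465.753ms

1. 0.0ms @ 0 + 2465.753ms (3)
2. 2465.753ms @ 3 + 2465.753ms (3)
3. 4931.507ms @ 6 + 2465.753ms (3)
4. 7397.26ms @ 9 + 2465.753ms (3)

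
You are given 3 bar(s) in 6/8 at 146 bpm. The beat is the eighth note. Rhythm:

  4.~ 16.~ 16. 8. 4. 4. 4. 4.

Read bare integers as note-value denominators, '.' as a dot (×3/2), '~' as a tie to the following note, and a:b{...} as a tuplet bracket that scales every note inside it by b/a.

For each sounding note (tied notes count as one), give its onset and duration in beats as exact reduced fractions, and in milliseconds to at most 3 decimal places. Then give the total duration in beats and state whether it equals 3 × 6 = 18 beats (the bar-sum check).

1) 0.0ms=0b +1849.315ms=9/2b
2) 1849.315ms=9/2b +616.438ms=3/2b
3) 2465.753ms=6b +1232.877ms=3b
4) 3698.63ms=9b +1232.877ms=3b
5) 4931.507ms=12b +1232.877ms=3b
6) 6164.384ms=15b +1232.877ms=3b
Σ=18b of 18 (146bpm 6/8) — PASS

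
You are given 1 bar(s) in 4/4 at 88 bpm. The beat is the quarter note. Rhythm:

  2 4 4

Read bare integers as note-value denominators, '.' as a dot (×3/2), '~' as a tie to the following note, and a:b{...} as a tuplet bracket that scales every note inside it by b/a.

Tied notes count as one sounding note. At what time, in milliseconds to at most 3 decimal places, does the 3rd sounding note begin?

note 3 onset = 3b = 2045.455ms

1. 0.0ms @ 0 + 1363.636ms (2)
2. 1363.636ms @ 2 + 681.818ms (1)
3. 2045.455ms @ 3 + 681.818ms (1)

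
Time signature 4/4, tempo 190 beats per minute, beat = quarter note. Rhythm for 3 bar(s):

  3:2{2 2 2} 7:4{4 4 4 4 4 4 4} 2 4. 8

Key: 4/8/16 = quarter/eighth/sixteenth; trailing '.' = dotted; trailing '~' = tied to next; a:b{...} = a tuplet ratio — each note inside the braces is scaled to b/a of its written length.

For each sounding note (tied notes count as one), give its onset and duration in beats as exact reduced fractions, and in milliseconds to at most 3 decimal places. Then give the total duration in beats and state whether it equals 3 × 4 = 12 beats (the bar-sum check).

1) 0.0ms=0b +421.053ms=4/3b
2) 421.053ms=4/3b +421.053ms=4/3b
3) 842.105ms=8/3b +421.053ms=4/3b
4) 1263.158ms=4b +180.451ms=4/7b
5) 1443.609ms=32/7b +180.451ms=4/7b
6) 1624.06ms=36/7b +180.451ms=4/7b
7) 1804.511ms=40/7b +180.451ms=4/7b
8) 1984.962ms=44/7b +180.451ms=4/7b
9) 2165.414ms=48/7b +180.451ms=4/7b
10) 2345.865ms=52/7b +180.451ms=4/7b
11) 2526.316ms=8b +631.579ms=2b
12) 3157.895ms=10b +473.684ms=3/2b
13) 3631.579ms=23/2b +157.895ms=1/2b
Σ=12b of 12 (190bpm 4/4) — PASS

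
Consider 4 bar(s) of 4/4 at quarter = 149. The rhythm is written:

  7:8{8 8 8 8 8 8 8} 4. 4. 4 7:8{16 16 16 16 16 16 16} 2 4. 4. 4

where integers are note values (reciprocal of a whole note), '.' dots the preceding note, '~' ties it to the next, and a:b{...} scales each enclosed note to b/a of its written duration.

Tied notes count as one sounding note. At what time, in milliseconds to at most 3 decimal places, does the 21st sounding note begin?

note 21 onset = 15b = 6040.268ms

1. 0.0ms @ 0 + 230.105ms (4/7)
2. 230.105ms @ 4/7 + 230.105ms (4/7)
3. 460.211ms @ 8/7 + 230.105ms (4/7)
4. 690.316ms @ 12/7 + 230.105ms (4/7)
5. 920.422ms @ 16/7 + 230.105ms (4/7)
6. 1150.527ms @ 20/7 + 230.105ms (4/7)
7. 1380.633ms @ 24/7 + 230.105ms (4/7)
8. 1610.738ms @ 4 + 604.027ms (3/2)
9. 2214.765ms @ 11/2 + 604.027ms (3/2)
10. 2818.792ms @ 7 + 402.685ms (1)
11. 3221.477ms @ 8 + 115.053ms (2/7)
12. 3336.529ms @ 58/7 + 115.053ms (2/7)
13. 3451.582ms @ 60/7 + 115.053ms (2/7)
14. 3566.635ms @ 62/7 + 115.053ms (2/7)
15. 3681.687ms @ 64/7 + 115.053ms (2/7)
16. 3796.74ms @ 66/7 + 115.053ms (2/7)
17. 3911.793ms @ 68/7 + 115.053ms (2/7)
18. 4026.846ms @ 10 + 805.369ms (2)
19. 4832.215ms @ 12 + 604.027ms (3/2)
20. 5436.242ms @ 27/2 + 604.027ms (3/2)
21. 6040.268ms @ 15 + 402.685ms (1)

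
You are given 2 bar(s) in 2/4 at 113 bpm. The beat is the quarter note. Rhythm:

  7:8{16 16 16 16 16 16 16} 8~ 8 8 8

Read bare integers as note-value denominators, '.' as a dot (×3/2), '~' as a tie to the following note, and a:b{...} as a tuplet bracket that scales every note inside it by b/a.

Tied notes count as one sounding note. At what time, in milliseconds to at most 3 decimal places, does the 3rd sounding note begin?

note 3 onset = 4/7b = 303.413ms

1. 0.0ms @ 0 + 151.707ms (2/7)
2. 151.707ms @ 2/7 + 151.707ms (2/7)
3. 303.413ms @ 4/7 + 151.707ms (2/7)
4. 455.12ms @ 6/7 + 151.707ms (2/7)
5. 606.827ms @ 8/7 + 151.707ms (2/7)
6. 758.534ms @ 10/7 + 151.707ms (2/7)
7. 910.24ms @ 12/7 + 151.707ms (2/7)
8. 1061.947ms @ 2 + 530.973ms (1)
9. 1592.92ms @ 3 + 265.487ms (1/2)
10. 1858.407ms @ 7/2 + 265.487ms (1/2)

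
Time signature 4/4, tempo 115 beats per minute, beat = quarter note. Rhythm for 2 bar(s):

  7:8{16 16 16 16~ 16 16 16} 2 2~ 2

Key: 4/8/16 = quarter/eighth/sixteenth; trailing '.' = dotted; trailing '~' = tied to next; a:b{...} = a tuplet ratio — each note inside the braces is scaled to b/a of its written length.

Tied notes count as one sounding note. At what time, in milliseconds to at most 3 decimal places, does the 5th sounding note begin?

note 5 onset = 10/7b = 745.342ms

1. 0.0ms @ 0 + 149.068ms (2/7)
2. 149.068ms @ 2/7 + 149.068ms (2/7)
3. 298.137ms @ 4/7 + 149.068ms (2/7)
4. 447.205ms @ 6/7 + 298.137ms (4/7)
5. 745.342ms @ 10/7 + 149.068ms (2/7)
6. 894.41ms @ 12/7 + 149.068ms (2/7)
7. 1043.478ms @ 2 + 1043.478ms (2)
8. 2086.957ms @ 4 + 2086.957ms (4)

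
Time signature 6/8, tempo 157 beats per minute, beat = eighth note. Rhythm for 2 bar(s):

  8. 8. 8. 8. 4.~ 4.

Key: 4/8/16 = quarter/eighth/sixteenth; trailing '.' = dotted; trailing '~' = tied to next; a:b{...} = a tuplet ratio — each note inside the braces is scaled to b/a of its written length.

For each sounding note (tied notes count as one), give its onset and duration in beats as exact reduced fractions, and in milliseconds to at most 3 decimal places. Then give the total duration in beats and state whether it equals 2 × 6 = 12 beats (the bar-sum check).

1) 0.0ms=0b +573.248ms=3/2b
2) 573.248ms=3/2b +573.248ms=3/2b
3) 1146.497ms=3b +573.248ms=3/2b
4) 1719.745ms=9/2b +573.248ms=3/2b
5) 2292.994ms=6b +2292.994ms=6b
Σ=12b of 12 (157bpm 6/8) — PASS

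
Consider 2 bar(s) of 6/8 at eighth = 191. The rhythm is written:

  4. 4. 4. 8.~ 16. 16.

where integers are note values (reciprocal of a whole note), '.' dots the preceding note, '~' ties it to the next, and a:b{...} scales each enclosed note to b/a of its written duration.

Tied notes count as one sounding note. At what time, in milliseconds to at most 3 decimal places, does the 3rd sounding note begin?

1. 0.0ms @ 0 + 942.408ms (3)
2. 942.408ms @ 3 + 942.408ms (3)
3. 1884.817ms @ 6 + 942.408ms (3)
4. 2827.225ms @ 9 + 706.806ms (9/4)
5. 3534.031ms @ 45/4 + 235.602ms (3/4)

note 3 onset = 6b = 1884.817ms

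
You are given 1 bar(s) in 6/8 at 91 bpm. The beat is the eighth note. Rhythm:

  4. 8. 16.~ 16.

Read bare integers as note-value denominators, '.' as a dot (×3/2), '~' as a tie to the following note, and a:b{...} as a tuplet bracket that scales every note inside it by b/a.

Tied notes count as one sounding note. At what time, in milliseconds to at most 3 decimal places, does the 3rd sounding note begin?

1. 0.0ms @ 0 + 1978.022ms (3)
2. 1978.022ms @ 3 + 989.011ms (3/2)
3. 2967.033ms @ 9/2 + 989.011ms (3/2)

note 3 onset = 9/2b = 2967.033ms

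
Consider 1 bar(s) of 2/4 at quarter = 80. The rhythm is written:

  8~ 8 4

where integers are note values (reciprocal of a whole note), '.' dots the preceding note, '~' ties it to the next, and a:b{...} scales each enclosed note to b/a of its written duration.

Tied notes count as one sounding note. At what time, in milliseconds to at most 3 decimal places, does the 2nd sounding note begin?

note 2 onset = 1b = 750.0ms

1. 0.0ms @ 0 + 750.0ms (1)
2. 750.0ms @ 1 + 750.0ms (1)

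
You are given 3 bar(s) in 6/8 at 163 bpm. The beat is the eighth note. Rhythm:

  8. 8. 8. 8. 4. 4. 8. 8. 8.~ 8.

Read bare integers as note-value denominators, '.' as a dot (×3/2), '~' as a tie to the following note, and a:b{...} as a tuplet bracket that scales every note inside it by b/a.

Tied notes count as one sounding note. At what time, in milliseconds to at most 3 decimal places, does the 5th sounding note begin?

note 5 onset = 6b = 2208.589ms

1. 0.0ms @ 0 + 552.147ms (3/2)
2. 552.147ms @ 3/2 + 552.147ms (3/2)
3. 1104.294ms @ 3 + 552.147ms (3/2)
4. 1656.442ms @ 9/2 + 552.147ms (3/2)
5. 2208.589ms @ 6 + 1104.294ms (3)
6. 3312.883ms @ 9 + 1104.294ms (3)
7. 4417.178ms @ 12 + 552.147ms (3/2)
8. 4969.325ms @ 27/2 + 552.147ms (3/2)
9. 5521.472ms @ 15 + 1104.294ms (3)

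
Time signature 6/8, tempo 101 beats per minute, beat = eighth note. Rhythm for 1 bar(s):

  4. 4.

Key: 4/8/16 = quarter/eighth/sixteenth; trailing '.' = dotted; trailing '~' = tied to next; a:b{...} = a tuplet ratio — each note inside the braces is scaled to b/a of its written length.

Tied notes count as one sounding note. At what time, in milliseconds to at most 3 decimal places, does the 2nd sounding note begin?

1. 0.0ms @ 0 + 1782.178ms (3)
2. 1782.178ms @ 3 + 1782.178ms (3)

note 2 onset = 3b = 1782.178ms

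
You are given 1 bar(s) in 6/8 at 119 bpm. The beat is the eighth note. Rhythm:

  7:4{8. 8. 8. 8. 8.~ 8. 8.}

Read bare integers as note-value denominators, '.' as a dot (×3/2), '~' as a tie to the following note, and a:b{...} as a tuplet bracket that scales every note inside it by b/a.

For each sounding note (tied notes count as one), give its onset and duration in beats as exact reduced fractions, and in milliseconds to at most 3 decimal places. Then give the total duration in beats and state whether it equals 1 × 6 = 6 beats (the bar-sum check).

1) 0.0ms=0b +432.173ms=6/7b
2) 432.173ms=6/7b +432.173ms=6/7b
3) 864.346ms=12/7b +432.173ms=6/7b
4) 1296.519ms=18/7b +432.173ms=6/7b
5) 1728.691ms=24/7b +864.346ms=12/7b
6) 2593.037ms=36/7b +432.173ms=6/7b
Σ=6b of 6 (119bpm 6/8) — PASS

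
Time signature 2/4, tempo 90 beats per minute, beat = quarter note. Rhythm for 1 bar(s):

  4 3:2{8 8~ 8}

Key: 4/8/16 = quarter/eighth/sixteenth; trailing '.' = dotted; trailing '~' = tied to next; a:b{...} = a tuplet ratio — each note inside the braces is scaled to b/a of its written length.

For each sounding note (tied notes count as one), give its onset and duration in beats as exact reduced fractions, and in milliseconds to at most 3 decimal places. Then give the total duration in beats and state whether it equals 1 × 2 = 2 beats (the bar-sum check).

1) 0.0ms=0b +666.667ms=1b
2) 666.667ms=1b +222.222ms=1/3b
3) 888.889ms=4/3b +444.444ms=2/3b
Σ=2b of 2 (90bpm 2/4) — PASS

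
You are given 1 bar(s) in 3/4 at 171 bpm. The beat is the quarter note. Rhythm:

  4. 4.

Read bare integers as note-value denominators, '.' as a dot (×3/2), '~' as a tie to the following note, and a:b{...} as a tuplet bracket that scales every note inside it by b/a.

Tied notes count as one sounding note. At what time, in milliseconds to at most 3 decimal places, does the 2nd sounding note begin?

1. 0.0ms @ 0 + 526.316ms (3/2)
2. 526.316ms @ 3/2 + 526.316ms (3/2)

note 2 onset = 3/2b = 526.316ms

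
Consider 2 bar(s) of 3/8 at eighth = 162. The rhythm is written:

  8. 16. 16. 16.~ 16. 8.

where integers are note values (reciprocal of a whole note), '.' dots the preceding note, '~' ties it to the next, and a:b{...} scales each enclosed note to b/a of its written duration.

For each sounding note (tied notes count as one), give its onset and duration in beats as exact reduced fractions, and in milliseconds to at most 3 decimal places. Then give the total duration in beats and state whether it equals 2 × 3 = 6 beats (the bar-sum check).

1) 0.0ms=0b +555.556ms=3/2b
2) 555.556ms=3/2b +277.778ms=3/4b
3) 833.333ms=9/4b +277.778ms=3/4b
4) 1111.111ms=3b +555.556ms=3/2b
5) 1666.667ms=9/2b +555.556ms=3/2b
Σ=6b of 6 (162bpm 3/8) — PASS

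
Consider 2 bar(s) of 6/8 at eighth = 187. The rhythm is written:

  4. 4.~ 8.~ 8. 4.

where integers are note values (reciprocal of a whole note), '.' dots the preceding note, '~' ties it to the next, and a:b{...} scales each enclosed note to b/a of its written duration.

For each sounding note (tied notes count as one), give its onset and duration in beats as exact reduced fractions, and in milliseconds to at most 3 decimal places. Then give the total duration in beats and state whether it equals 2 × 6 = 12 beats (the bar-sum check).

1) 0.0ms=0b +962.567ms=3b
2) 962.567ms=3b +1925.134ms=6b
3) 2887.701ms=9b +962.567ms=3b
Σ=12b of 12 (187bpm 6/8) — PASS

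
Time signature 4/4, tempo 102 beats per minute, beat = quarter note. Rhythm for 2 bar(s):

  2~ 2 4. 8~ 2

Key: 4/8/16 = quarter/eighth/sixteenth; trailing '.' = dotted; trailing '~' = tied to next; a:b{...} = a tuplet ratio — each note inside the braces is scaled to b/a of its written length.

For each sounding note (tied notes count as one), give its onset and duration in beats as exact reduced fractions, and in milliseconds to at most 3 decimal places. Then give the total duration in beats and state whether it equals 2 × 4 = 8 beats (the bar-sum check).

1) 0.0ms=0b +2352.941ms=4b
2) 2352.941ms=4b +882.353ms=3/2b
3) 3235.294ms=11/2b +1470.588ms=5/2b
Σ=8b of 8 (102bpm 4/4) — PASS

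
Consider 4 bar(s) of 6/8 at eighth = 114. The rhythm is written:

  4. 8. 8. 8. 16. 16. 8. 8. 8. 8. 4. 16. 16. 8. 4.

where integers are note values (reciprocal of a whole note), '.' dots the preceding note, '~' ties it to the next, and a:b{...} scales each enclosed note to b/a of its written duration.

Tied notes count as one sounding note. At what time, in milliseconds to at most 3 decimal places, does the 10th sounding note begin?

note 10 onset = 27/2b = 7105.263ms

1. 0.0ms @ 0 + 1578.947ms (3)
2. 1578.947ms @ 3 + 789.474ms (3/2)
3. 2368.421ms @ 9/2 + 789.474ms (3/2)
4. 3157.895ms @ 6 + 789.474ms (3/2)
5. 3947.368ms @ 15/2 + 394.737ms (3/4)
6. 4342.105ms @ 33/4 + 394.737ms (3/4)
7. 4736.842ms @ 9 + 789.474ms (3/2)
8. 5526.316ms @ 21/2 + 789.474ms (3/2)
9. 6315.789ms @ 12 + 789.474ms (3/2)
10. 7105.263ms @ 27/2 + 789.474ms (3/2)
11. 7894.737ms @ 15 + 1578.947ms (3)
12. 9473.684ms @ 18 + 394.737ms (3/4)
13. 9868.421ms @ 75/4 + 394.737ms (3/4)
14. 10263.158ms @ 39/2 + 789.474ms (3/2)
15. 11052.632ms @ 21 + 1578.947ms (3)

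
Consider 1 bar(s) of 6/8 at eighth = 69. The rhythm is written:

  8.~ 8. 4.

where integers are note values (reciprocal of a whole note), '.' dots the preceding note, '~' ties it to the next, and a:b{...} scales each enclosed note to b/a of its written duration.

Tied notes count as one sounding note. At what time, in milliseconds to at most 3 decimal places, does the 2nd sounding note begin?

note 2 onset = 3b = 2608.696ms

1. 0.0ms @ 0 + 2608.696ms (3)
2. 2608.696ms @ 3 + 2608.696ms (3)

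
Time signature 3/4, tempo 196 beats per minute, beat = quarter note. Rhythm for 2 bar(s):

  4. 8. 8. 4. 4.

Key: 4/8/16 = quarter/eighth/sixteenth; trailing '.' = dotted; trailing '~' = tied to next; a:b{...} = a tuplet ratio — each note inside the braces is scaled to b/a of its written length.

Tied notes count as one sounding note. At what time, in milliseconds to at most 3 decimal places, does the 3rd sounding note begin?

note 3 onset = 9/4b = 688.776ms

1. 0.0ms @ 0 + 459.184ms (3/2)
2. 459.184ms @ 3/2 + 229.592ms (3/4)
3. 688.776ms @ 9/4 + 229.592ms (3/4)
4. 918.367ms @ 3 + 459.184ms (3/2)
5. 1377.551ms @ 9/2 + 459.184ms (3/2)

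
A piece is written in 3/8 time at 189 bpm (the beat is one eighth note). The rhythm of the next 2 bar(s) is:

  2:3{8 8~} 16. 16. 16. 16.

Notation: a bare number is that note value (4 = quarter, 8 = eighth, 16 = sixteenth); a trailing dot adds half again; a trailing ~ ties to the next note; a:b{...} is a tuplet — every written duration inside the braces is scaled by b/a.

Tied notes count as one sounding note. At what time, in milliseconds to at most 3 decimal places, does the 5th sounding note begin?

1. 0.0ms @ 0 + 476.19ms (3/2)
2. 476.19ms @ 3/2 + 714.286ms (9/4)
3. 1190.476ms @ 15/4 + 238.095ms (3/4)
4. 1428.571ms @ 9/2 + 238.095ms (3/4)
5. 1666.667ms @ 21/4 + 238.095ms (3/4)

note 5 onset = 21/4b = 1666.667ms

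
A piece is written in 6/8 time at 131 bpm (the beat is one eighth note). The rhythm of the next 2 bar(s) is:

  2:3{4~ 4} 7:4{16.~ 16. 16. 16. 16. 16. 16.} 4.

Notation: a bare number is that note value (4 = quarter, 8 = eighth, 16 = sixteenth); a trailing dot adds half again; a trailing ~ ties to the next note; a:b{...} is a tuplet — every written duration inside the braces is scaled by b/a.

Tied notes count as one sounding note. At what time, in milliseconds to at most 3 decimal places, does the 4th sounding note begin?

note 4 onset = 51/7b = 3336.968ms

1. 0.0ms @ 0 + 2748.092ms (6)
2. 2748.092ms @ 6 + 392.585ms (6/7)
3. 3140.676ms @ 48/7 + 196.292ms (3/7)
4. 3336.968ms @ 51/7 + 196.292ms (3/7)
5. 3533.261ms @ 54/7 + 196.292ms (3/7)
6. 3729.553ms @ 57/7 + 196.292ms (3/7)
7. 3925.845ms @ 60/7 + 196.292ms (3/7)
8. 4122.137ms @ 9 + 1374.046ms (3)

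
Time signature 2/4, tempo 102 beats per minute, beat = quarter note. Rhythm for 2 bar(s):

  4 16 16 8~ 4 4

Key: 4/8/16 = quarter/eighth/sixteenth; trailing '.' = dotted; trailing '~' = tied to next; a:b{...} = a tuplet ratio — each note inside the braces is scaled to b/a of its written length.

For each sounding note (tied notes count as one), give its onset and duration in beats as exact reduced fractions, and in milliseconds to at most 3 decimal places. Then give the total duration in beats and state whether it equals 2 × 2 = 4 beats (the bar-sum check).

1) 0.0ms=0b +588.235ms=1b
2) 588.235ms=1b +147.059ms=1/4b
3) 735.294ms=5/4b +147.059ms=1/4b
4) 882.353ms=3/2b +882.353ms=3/2b
5) 1764.706ms=3b +588.235ms=1b
Σ=4b of 4 (102bpm 2/4) — PASS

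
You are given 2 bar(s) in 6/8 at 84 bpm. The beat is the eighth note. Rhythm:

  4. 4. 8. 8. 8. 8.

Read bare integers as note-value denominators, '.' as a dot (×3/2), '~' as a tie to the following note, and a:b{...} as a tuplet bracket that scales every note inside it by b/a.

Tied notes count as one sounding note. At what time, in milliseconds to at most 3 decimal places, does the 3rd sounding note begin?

note 3 onset = 6b = 4285.714ms

1. 0.0ms @ 0 + 2142.857ms (3)
2. 2142.857ms @ 3 + 2142.857ms (3)
3. 4285.714ms @ 6 + 1071.429ms (3/2)
4. 5357.143ms @ 15/2 + 1071.429ms (3/2)
5. 6428.571ms @ 9 + 1071.429ms (3/2)
6. 7500.0ms @ 21/2 + 1071.429ms (3/2)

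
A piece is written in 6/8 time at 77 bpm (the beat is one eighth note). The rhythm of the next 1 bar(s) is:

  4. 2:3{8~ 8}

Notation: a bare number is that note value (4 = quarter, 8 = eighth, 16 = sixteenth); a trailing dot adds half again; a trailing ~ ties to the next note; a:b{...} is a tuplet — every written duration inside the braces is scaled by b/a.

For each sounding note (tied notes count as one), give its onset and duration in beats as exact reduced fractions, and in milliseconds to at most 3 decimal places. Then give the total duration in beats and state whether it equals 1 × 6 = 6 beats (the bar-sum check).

1) 0.0ms=0b +2337.662ms=3b
2) 2337.662ms=3b +2337.662ms=3b
Σ=6b of 6 (77bpm 6/8) — PASS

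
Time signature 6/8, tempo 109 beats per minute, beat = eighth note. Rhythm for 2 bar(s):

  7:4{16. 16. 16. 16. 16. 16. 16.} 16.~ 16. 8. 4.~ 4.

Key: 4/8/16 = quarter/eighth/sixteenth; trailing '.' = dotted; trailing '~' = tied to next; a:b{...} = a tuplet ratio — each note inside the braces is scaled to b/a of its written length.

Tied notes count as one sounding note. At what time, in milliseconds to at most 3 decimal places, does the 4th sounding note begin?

note 4 onset = 9/7b = 707.733ms

1. 0.0ms @ 0 + 235.911ms (3/7)
2. 235.911ms @ 3/7 + 235.911ms (3/7)
3. 471.822ms @ 6/7 + 235.911ms (3/7)
4. 707.733ms @ 9/7 + 235.911ms (3/7)
5. 943.644ms @ 12/7 + 235.911ms (3/7)
6. 1179.554ms @ 15/7 + 235.911ms (3/7)
7. 1415.465ms @ 18/7 + 235.911ms (3/7)
8. 1651.376ms @ 3 + 825.688ms (3/2)
9. 2477.064ms @ 9/2 + 825.688ms (3/2)
10. 3302.752ms @ 6 + 3302.752ms (6)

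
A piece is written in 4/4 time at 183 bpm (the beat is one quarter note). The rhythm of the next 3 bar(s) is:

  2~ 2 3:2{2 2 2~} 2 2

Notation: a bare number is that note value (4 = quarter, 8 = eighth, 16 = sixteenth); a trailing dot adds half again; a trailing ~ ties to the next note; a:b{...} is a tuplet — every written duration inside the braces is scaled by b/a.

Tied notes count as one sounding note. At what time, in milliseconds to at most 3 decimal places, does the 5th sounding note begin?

note 5 onset = 10b = 3278.689ms

1. 0.0ms @ 0 + 1311.475ms (4)
2. 1311.475ms @ 4 + 437.158ms (4/3)
3. 1748.634ms @ 16/3 + 437.158ms (4/3)
4. 2185.792ms @ 20/3 + 1092.896ms (10/3)
5. 3278.689ms @ 10 + 655.738ms (2)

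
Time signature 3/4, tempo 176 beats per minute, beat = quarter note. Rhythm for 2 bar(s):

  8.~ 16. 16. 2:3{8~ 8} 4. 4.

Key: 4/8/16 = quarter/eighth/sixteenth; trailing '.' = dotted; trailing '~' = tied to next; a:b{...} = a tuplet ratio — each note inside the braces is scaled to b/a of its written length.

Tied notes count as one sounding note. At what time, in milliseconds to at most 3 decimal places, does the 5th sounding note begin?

1. 0.0ms @ 0 + 383.523ms (9/8)
2. 383.523ms @ 9/8 + 127.841ms (3/8)
3. 511.364ms @ 3/2 + 511.364ms (3/2)
4. 1022.727ms @ 3 + 511.364ms (3/2)
5. 1534.091ms @ 9/2 + 511.364ms (3/2)

note 5 onset = 9/2b = 1534.091ms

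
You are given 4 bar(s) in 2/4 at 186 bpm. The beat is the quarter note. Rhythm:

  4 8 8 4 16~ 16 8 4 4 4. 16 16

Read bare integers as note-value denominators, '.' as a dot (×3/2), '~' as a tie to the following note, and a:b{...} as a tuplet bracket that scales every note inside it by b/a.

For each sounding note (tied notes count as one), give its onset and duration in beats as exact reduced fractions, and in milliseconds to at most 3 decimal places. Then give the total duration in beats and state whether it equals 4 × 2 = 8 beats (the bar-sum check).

1) 0.0ms=0b +322.581ms=1b
2) 322.581ms=1b +161.29ms=1/2b
3) 483.871ms=3/2b +161.29ms=1/2b
4) 645.161ms=2b +322.581ms=1b
5) 967.742ms=3b +161.29ms=1/2b
6) 1129.032ms=7/2b +161.29ms=1/2b
7) 1290.323ms=4b +322.581ms=1b
8) 1612.903ms=5b +322.581ms=1b
9) 1935.484ms=6b +483.871ms=3/2b
10) 2419.355ms=15/2b +80.645ms=1/4b
11) 2500.0ms=31/4b +80.645ms=1/4b
Σ=8b of 8 (186bpm 2/4) — PASS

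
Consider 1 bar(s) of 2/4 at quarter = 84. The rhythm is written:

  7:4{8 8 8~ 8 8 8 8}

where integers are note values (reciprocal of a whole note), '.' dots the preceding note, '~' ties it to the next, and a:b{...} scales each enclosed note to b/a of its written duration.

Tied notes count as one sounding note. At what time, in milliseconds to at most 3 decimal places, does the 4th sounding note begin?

1. 0.0ms @ 0 + 204.082ms (2/7)
2. 204.082ms @ 2/7 + 204.082ms (2/7)
3. 408.163ms @ 4/7 + 408.163ms (4/7)
4. 816.327ms @ 8/7 + 204.082ms (2/7)
5. 1020.408ms @ 10/7 + 204.082ms (2/7)
6. 1224.49ms @ 12/7 + 204.082ms (2/7)

note 4 onset = 8/7b = 816.327ms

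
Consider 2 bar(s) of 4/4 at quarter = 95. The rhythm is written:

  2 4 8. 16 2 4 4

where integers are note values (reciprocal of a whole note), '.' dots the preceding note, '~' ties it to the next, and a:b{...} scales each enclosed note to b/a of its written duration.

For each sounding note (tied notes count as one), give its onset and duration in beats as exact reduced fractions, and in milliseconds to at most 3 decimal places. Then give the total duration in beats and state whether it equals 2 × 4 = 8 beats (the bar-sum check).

1) 0.0ms=0b +1263.158ms=2b
2) 1263.158ms=2b +631.579ms=1b
3) 1894.737ms=3b +473.684ms=3/4b
4) 2368.421ms=15/4b +157.895ms=1/4b
5) 2526.316ms=4b +1263.158ms=2b
6) 3789.474ms=6b +631.579ms=1b
7) 4421.053ms=7b +631.579ms=1b
Σ=8b of 8 (95bpm 4/4) — PASS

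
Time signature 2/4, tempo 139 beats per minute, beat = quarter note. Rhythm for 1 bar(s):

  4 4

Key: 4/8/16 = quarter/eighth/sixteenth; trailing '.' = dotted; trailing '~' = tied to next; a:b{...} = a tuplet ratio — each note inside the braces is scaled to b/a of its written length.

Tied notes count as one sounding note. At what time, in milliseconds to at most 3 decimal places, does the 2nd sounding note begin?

1. 0.0ms @ 0 + 431.655ms (1)
2. 431.655ms @ 1 + 431.655ms (1)

note 2 onset = 1b = 431.655ms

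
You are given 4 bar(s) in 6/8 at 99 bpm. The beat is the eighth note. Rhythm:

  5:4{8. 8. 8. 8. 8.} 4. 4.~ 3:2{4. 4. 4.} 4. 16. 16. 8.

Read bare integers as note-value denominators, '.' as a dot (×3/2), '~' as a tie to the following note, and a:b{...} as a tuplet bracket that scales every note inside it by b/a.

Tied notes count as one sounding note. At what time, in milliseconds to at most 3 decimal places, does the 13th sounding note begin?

note 13 onset = 45/2b = 13636.364ms

1. 0.0ms @ 0 + 727.273ms (6/5)
2. 727.273ms @ 6/5 + 727.273ms (6/5)
3. 1454.545ms @ 12/5 + 727.273ms (6/5)
4. 2181.818ms @ 18/5 + 727.273ms (6/5)
5. 2909.091ms @ 24/5 + 727.273ms (6/5)
6. 3636.364ms @ 6 + 1818.182ms (3)
7. 5454.545ms @ 9 + 3030.303ms (5)
8. 8484.848ms @ 14 + 1212.121ms (2)
9. 9696.97ms @ 16 + 1212.121ms (2)
10. 10909.091ms @ 18 + 1818.182ms (3)
11. 12727.273ms @ 21 + 454.545ms (3/4)
12. 13181.818ms @ 87/4 + 454.545ms (3/4)
13. 13636.364ms @ 45/2 + 909.091ms (3/2)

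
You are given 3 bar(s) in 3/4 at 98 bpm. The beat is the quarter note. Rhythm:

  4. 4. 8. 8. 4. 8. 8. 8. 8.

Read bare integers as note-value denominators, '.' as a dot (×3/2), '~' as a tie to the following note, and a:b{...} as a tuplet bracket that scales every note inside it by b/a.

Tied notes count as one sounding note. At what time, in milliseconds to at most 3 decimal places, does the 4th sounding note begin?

note 4 onset = 15/4b = 2295.918ms

1. 0.0ms @ 0 + 918.367ms (3/2)
2. 918.367ms @ 3/2 + 918.367ms (3/2)
3. 1836.735ms @ 3 + 459.184ms (3/4)
4. 2295.918ms @ 15/4 + 459.184ms (3/4)
5. 2755.102ms @ 9/2 + 918.367ms (3/2)
6. 3673.469ms @ 6 + 459.184ms (3/4)
7. 4132.653ms @ 27/4 + 459.184ms (3/4)
8. 4591.837ms @ 15/2 + 459.184ms (3/4)
9. 5051.02ms @ 33/4 + 459.184ms (3/4)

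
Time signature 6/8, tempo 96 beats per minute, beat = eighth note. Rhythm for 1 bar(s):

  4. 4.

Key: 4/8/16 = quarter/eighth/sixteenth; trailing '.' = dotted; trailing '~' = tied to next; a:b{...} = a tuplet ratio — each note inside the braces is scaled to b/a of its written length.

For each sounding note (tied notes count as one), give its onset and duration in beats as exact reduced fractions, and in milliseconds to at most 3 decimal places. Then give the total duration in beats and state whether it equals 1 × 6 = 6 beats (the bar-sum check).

1) 0.0ms=0b +1875.0ms=3b
2) 1875.0ms=3b +1875.0ms=3b
Σ=6b of 6 (96bpm 6/8) — PASS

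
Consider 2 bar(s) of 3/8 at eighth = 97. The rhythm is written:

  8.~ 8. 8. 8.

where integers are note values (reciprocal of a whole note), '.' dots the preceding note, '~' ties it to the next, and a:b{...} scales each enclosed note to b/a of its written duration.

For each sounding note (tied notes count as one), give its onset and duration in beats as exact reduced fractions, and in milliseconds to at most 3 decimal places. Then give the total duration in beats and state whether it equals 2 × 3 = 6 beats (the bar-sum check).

1) 0.0ms=0b +1855.67ms=3b
2) 1855.67ms=3b +927.835ms=3/2b
3) 2783.505ms=9/2b +927.835ms=3/2b
Σ=6b of 6 (97bpm 3/8) — PASS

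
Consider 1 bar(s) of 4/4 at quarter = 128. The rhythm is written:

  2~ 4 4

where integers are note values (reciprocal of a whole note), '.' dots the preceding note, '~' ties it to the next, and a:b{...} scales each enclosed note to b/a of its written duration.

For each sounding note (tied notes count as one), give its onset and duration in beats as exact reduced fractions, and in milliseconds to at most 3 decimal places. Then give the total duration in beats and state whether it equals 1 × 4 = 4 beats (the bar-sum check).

1) 0.0ms=0b +1406.25ms=3b
2) 1406.25ms=3b +468.75ms=1b
Σ=4b of 4 (128bpm 4/4) — PASS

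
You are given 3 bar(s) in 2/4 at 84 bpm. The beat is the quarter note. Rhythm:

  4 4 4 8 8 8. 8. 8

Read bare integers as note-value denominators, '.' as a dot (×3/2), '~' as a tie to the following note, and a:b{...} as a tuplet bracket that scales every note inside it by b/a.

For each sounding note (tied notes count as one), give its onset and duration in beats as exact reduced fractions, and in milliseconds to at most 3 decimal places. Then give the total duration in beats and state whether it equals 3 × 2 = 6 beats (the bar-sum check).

1) 0.0ms=0b +714.286ms=1b
2) 714.286ms=1b +714.286ms=1b
3) 1428.571ms=2b +714.286ms=1b
4) 2142.857ms=3b +357.143ms=1/2b
5) 2500.0ms=7/2b +357.143ms=1/2b
6) 2857.143ms=4b +535.714ms=3/4b
7) 3392.857ms=19/4b +535.714ms=3/4b
8) 3928.571ms=11/2b +357.143ms=1/2b
Σ=6b of 6 (84bpm 2/4) — PASS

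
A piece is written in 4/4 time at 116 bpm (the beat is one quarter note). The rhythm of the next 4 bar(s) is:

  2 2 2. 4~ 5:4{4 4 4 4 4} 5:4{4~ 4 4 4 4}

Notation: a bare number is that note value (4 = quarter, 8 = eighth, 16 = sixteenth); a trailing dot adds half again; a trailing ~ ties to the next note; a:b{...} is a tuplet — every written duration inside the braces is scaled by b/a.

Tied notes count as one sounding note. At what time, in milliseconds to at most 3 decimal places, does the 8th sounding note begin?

1. 0.0ms @ 0 + 1034.483ms (2)
2. 1034.483ms @ 2 + 1034.483ms (2)
3. 2068.966ms @ 4 + 1551.724ms (3)
4. 3620.69ms @ 7 + 931.034ms (9/5)
5. 4551.724ms @ 44/5 + 413.793ms (4/5)
6. 4965.517ms @ 48/5 + 413.793ms (4/5)
7. 5379.31ms @ 52/5 + 413.793ms (4/5)
8. 5793.103ms @ 56/5 + 413.793ms (4/5)
9. 6206.897ms @ 12 + 827.586ms (8/5)
10. 7034.483ms @ 68/5 + 413.793ms (4/5)
11. 7448.276ms @ 72/5 + 413.793ms (4/5)
12. 7862.069ms @ 76/5 + 413.793ms (4/5)

note 8 onset = 56/5b = 5793.103ms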